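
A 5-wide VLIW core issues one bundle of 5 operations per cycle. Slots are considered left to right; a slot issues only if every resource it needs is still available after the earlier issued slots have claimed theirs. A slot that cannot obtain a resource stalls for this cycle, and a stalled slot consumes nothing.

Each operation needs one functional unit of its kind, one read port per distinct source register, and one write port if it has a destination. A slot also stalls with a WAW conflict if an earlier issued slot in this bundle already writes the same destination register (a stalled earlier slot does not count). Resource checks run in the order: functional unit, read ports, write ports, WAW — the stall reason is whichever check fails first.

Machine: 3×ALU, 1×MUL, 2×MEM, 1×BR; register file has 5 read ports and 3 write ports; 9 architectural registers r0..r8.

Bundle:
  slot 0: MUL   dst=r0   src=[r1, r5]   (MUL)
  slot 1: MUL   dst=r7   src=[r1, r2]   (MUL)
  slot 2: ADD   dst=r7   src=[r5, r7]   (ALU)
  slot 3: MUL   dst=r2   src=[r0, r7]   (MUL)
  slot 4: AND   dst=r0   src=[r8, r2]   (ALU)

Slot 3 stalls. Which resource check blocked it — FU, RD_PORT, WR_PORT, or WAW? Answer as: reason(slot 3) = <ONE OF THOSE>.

[0] MUL needs rd=2 wr=1: ok; after: ALU=3 MUL=0 MEM=2 BR=1, R=3, W=2
[1] MUL needs rd=2 wr=1: FU; after: ALU=3 MUL=0 MEM=2 BR=1, R=3, W=2
[2] ALU needs rd=2 wr=1: ok; after: ALU=2 MUL=0 MEM=2 BR=1, R=1, W=1
[3] MUL needs rd=2 wr=1: FU; after: ALU=2 MUL=0 MEM=2 BR=1, R=1, W=1
[4] ALU needs rd=2 wr=1: RD_PORT; after: ALU=2 MUL=0 MEM=2 BR=1, R=1, W=1

reason(slot 3) = FU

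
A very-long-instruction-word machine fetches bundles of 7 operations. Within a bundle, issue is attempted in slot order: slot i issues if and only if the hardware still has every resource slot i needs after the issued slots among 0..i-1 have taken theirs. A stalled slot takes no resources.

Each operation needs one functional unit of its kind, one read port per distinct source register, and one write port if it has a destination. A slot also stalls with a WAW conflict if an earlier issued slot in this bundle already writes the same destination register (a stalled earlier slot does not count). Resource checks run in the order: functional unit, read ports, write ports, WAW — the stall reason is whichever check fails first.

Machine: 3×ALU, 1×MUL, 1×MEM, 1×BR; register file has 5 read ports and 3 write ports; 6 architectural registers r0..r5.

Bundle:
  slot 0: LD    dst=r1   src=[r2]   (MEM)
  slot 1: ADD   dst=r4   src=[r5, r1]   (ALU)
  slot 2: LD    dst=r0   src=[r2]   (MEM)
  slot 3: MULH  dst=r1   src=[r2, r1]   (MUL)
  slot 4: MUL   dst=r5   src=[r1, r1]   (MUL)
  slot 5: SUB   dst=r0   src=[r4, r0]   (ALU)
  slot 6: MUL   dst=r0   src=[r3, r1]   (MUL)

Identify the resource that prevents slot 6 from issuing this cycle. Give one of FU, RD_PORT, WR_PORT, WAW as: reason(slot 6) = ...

reason(slot 6) = FU

  0. MEM→r1 ⇒ go  {3A/1Mu/0Ld/1B | 4r 2w}
  1. ALU→r4 ⇒ go  {2A/1Mu/0Ld/1B | 2r 1w}
  2. MEM→r0 ⇒ no(FU)  {2A/1Mu/0Ld/1B | 2r 1w}
  3. MUL→r1 ⇒ no(WAW)  {2A/1Mu/0Ld/1B | 2r 1w}
  4. MUL→r5 ⇒ go  {2A/0Mu/0Ld/1B | 1r 0w}
  5. ALU→r0 ⇒ no(RD_PORT)  {2A/0Mu/0Ld/1B | 1r 0w}
  6. MUL→r0 ⇒ no(FU)  {2A/0Mu/0Ld/1B | 1r 0w}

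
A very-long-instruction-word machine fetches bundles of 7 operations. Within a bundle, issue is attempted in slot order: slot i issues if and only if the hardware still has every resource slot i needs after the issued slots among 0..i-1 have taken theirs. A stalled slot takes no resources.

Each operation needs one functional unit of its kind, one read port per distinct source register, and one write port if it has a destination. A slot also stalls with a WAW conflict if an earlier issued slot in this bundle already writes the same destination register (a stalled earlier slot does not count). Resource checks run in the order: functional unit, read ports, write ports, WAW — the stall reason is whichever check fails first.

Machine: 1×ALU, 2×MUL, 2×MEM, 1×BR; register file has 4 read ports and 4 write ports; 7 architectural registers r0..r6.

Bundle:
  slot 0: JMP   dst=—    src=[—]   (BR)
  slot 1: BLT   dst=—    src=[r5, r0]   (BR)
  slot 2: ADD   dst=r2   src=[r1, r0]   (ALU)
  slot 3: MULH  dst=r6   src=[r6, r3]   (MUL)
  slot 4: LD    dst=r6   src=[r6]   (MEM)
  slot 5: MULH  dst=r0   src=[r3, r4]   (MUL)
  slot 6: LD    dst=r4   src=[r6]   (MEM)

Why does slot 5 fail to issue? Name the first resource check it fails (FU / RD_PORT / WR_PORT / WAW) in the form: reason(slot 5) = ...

#0 BR src=- dispatched  <A:1 Mu:2 Ld:2 B:0 rd:4 wr:4>
#1 BR src=r5,r0 held:FU  <A:1 Mu:2 Ld:2 B:0 rd:4 wr:4>
#2 ALU src=r1,r0 dispatched  <A:0 Mu:2 Ld:2 B:0 rd:2 wr:3>
#3 MUL src=r6,r3 dispatched  <A:0 Mu:1 Ld:2 B:0 rd:0 wr:2>
#4 MEM src=r6 held:RD_PORT  <A:0 Mu:1 Ld:2 B:0 rd:0 wr:2>
#5 MUL src=r3,r4 held:RD_PORT  <A:0 Mu:1 Ld:2 B:0 rd:0 wr:2>
#6 MEM src=r6 held:RD_PORT  <A:0 Mu:1 Ld:2 B:0 rd:0 wr:2>

reason(slot 5) = RD_PORT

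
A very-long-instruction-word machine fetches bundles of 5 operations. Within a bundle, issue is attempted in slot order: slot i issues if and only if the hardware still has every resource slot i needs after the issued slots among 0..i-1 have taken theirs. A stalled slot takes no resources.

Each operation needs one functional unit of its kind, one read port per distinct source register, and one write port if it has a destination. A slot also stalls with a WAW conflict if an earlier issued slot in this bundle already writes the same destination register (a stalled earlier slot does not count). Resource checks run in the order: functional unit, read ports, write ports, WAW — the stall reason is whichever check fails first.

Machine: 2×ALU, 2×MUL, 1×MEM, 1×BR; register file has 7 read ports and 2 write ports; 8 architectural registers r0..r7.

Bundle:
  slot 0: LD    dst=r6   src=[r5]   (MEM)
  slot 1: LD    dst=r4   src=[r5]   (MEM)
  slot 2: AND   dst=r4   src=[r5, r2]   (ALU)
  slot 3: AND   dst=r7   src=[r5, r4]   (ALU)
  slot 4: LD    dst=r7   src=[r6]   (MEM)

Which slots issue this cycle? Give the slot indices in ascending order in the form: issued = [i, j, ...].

issued = [0, 2]

  0. MEM→r6 ⇒ go  {2A/2Mu/0Ld/1B | 6r 1w}
  1. MEM→r4 ⇒ no(FU)  {2A/2Mu/0Ld/1B | 6r 1w}
  2. ALU→r4 ⇒ go  {1A/2Mu/0Ld/1B | 4r 0w}
  3. ALU→r7 ⇒ no(WR_PORT)  {1A/2Mu/0Ld/1B | 4r 0w}
  4. MEM→r7 ⇒ no(FU)  {1A/2Mu/0Ld/1B | 4r 0w}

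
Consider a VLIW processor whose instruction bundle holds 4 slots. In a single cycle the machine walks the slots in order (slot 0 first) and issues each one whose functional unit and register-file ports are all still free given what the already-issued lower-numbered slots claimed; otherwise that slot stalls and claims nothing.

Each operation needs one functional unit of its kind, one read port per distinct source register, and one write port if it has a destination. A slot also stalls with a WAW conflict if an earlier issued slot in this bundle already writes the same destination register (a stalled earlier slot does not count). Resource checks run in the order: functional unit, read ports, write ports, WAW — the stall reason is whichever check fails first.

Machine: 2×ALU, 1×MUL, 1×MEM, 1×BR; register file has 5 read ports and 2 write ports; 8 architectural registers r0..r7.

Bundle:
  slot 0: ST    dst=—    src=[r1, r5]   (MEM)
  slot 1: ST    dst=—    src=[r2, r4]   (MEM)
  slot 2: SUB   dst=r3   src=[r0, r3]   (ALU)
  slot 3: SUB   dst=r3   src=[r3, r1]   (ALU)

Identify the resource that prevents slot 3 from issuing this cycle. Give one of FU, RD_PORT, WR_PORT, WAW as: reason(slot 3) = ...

reason(slot 3) = RD_PORT

  0. MEM ⇒ go  {2A/1Mu/0Ld/1B | 3r 2w}
  1. MEM ⇒ no(FU)  {2A/1Mu/0Ld/1B | 3r 2w}
  2. ALU→r3 ⇒ go  {1A/1Mu/0Ld/1B | 1r 1w}
  3. ALU→r3 ⇒ no(RD_PORT)  {1A/1Mu/0Ld/1B | 1r 1w}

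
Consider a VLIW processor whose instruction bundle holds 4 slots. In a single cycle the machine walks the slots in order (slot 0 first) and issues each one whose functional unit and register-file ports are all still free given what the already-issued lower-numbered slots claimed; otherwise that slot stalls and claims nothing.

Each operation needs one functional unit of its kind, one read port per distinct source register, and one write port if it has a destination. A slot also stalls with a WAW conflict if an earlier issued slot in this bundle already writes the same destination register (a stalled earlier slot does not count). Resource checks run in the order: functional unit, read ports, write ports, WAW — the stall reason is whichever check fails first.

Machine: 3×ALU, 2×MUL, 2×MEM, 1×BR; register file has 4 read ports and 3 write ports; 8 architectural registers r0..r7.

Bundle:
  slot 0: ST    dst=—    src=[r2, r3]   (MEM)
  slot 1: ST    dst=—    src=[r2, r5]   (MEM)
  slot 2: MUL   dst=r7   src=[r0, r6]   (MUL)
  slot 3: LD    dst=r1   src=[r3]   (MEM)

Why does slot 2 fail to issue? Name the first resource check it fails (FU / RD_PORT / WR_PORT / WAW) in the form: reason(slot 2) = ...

reason(slot 2) = RD_PORT

[0] MEM needs rd=2 wr=0: ok; after: ALU=3 MUL=2 MEM=1 BR=1, R=2, W=3
[1] MEM needs rd=2 wr=0: ok; after: ALU=3 MUL=2 MEM=0 BR=1, R=0, W=3
[2] MUL needs rd=2 wr=1: RD_PORT; after: ALU=3 MUL=2 MEM=0 BR=1, R=0, W=3
[3] MEM needs rd=1 wr=1: FU; after: ALU=3 MUL=2 MEM=0 BR=1, R=0, W=3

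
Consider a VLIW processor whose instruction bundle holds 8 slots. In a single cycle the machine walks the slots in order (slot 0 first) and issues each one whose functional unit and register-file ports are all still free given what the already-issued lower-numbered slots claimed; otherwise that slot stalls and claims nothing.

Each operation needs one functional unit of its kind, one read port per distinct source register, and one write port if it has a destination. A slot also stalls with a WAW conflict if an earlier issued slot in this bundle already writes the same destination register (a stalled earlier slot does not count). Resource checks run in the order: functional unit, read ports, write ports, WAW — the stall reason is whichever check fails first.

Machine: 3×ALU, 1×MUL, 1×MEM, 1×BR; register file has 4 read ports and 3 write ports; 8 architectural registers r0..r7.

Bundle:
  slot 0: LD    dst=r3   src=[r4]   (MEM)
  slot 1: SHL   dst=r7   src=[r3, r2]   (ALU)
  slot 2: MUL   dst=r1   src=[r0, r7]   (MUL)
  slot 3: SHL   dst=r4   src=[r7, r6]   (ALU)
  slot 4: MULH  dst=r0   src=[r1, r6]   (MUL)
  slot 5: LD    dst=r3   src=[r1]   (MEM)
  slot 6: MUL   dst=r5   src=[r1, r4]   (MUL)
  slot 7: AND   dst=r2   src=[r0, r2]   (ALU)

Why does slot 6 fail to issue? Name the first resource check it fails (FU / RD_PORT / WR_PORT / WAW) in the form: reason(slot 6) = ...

  0. MEM→r3 ⇒ go  {3A/1Mu/0Ld/1B | 3r 2w}
  1. ALU→r7 ⇒ go  {2A/1Mu/0Ld/1B | 1r 1w}
  2. MUL→r1 ⇒ no(RD_PORT)  {2A/1Mu/0Ld/1B | 1r 1w}
  3. ALU→r4 ⇒ no(RD_PORT)  {2A/1Mu/0Ld/1B | 1r 1w}
  4. MUL→r0 ⇒ no(RD_PORT)  {2A/1Mu/0Ld/1B | 1r 1w}
  5. MEM→r3 ⇒ no(FU)  {2A/1Mu/0Ld/1B | 1r 1w}
  6. MUL→r5 ⇒ no(RD_PORT)  {2A/1Mu/0Ld/1B | 1r 1w}
  7. ALU→r2 ⇒ no(RD_PORT)  {2A/1Mu/0Ld/1B | 1r 1w}

reason(slot 6) = RD_PORT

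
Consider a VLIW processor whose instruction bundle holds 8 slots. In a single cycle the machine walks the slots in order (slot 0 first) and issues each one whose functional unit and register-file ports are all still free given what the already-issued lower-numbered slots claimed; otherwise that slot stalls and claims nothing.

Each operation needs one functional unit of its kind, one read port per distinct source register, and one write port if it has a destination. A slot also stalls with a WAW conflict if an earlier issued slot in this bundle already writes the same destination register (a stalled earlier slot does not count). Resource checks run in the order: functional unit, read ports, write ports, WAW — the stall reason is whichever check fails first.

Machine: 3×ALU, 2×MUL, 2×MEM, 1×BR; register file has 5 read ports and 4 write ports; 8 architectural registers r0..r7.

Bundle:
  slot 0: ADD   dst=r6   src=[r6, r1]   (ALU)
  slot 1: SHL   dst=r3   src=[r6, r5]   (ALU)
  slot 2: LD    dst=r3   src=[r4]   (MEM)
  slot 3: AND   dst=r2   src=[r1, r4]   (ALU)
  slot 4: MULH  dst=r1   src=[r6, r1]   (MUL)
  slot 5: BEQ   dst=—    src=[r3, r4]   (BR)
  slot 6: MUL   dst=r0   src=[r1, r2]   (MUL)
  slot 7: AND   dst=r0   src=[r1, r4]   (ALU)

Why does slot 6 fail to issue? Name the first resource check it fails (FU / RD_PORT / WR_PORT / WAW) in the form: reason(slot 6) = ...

reason(slot 6) = RD_PORT

#0 ALU src=r6,r1 dispatched  <A:2 Mu:2 Ld:2 B:1 rd:3 wr:3>
#1 ALU src=r6,r5 dispatched  <A:1 Mu:2 Ld:2 B:1 rd:1 wr:2>
#2 MEM src=r4 held:WAW  <A:1 Mu:2 Ld:2 B:1 rd:1 wr:2>
#3 ALU src=r1,r4 held:RD_PORT  <A:1 Mu:2 Ld:2 B:1 rd:1 wr:2>
#4 MUL src=r6,r1 held:RD_PORT  <A:1 Mu:2 Ld:2 B:1 rd:1 wr:2>
#5 BR src=r3,r4 held:RD_PORT  <A:1 Mu:2 Ld:2 B:1 rd:1 wr:2>
#6 MUL src=r1,r2 held:RD_PORT  <A:1 Mu:2 Ld:2 B:1 rd:1 wr:2>
#7 ALU src=r1,r4 held:RD_PORT  <A:1 Mu:2 Ld:2 B:1 rd:1 wr:2>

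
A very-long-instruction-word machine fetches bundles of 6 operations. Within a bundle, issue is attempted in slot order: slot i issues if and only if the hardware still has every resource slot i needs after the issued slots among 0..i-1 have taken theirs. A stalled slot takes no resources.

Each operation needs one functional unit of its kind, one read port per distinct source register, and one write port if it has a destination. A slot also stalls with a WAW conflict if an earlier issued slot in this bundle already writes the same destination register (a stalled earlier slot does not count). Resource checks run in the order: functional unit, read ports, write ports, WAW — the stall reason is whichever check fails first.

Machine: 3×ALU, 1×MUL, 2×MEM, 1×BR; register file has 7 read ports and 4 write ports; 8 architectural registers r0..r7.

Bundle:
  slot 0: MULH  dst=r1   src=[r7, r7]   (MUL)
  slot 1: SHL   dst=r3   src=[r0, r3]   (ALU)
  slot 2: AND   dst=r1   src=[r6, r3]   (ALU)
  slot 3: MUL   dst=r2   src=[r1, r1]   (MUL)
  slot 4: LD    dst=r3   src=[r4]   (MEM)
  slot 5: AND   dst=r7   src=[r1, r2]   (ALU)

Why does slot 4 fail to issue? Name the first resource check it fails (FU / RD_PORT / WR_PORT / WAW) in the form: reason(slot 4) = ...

reason(slot 4) = WAW

slot 0 (MUL): ISSUE — free A3,Mu0,Ld2,B1 rp6 wp3
slot 1 (ALU): ISSUE — free A2,Mu0,Ld2,B1 rp4 wp2
slot 2 (ALU): stall WAW — free A2,Mu0,Ld2,B1 rp4 wp2
slot 3 (MUL): stall FU — free A2,Mu0,Ld2,B1 rp4 wp2
slot 4 (MEM): stall WAW — free A2,Mu0,Ld2,B1 rp4 wp2
slot 5 (ALU): ISSUE — free A1,Mu0,Ld2,B1 rp2 wp1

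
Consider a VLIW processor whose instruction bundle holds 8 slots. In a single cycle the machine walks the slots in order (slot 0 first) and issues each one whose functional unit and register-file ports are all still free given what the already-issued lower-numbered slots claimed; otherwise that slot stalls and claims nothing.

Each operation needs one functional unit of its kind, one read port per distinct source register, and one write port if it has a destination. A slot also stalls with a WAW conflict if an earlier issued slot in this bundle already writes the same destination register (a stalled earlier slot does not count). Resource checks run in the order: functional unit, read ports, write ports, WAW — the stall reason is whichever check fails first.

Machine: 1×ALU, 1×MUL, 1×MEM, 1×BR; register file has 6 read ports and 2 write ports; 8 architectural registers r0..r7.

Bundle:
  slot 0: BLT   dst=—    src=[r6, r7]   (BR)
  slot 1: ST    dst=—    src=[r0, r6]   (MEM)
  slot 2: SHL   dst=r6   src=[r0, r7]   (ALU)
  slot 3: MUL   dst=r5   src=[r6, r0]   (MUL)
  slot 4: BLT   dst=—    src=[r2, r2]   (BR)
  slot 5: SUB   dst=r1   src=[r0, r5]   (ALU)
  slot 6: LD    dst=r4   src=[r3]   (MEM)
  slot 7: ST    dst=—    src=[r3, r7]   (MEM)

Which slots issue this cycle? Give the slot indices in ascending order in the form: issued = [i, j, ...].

issued = [0, 1, 2]

  0. BR ⇒ go  {1A/1Mu/1Ld/0B | 4r 2w}
  1. MEM ⇒ go  {1A/1Mu/0Ld/0B | 2r 2w}
  2. ALU→r6 ⇒ go  {0A/1Mu/0Ld/0B | 0r 1w}
  3. MUL→r5 ⇒ no(RD_PORT)  {0A/1Mu/0Ld/0B | 0r 1w}
  4. BR ⇒ no(FU)  {0A/1Mu/0Ld/0B | 0r 1w}
  5. ALU→r1 ⇒ no(FU)  {0A/1Mu/0Ld/0B | 0r 1w}
  6. MEM→r4 ⇒ no(FU)  {0A/1Mu/0Ld/0B | 0r 1w}
  7. MEM ⇒ no(FU)  {0A/1Mu/0Ld/0B | 0r 1w}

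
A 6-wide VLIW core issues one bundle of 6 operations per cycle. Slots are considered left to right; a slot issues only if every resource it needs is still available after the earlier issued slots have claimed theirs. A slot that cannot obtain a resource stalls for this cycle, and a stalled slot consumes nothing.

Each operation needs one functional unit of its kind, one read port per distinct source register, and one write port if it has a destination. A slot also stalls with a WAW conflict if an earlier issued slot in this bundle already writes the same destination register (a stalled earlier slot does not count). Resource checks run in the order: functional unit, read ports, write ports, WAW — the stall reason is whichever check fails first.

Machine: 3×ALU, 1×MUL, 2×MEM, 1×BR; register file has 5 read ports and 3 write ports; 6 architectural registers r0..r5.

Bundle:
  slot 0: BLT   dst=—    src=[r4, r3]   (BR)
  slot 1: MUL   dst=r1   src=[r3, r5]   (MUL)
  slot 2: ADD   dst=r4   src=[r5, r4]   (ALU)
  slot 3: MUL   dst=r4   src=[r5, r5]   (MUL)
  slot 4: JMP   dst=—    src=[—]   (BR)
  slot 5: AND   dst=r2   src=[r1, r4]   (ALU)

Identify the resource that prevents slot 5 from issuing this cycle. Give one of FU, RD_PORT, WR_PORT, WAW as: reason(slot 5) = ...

[0] BR needs rd=2 wr=0: ok; after: ALU=3 MUL=1 MEM=2 BR=0, R=3, W=3
[1] MUL needs rd=2 wr=1: ok; after: ALU=3 MUL=0 MEM=2 BR=0, R=1, W=2
[2] ALU needs rd=2 wr=1: RD_PORT; after: ALU=3 MUL=0 MEM=2 BR=0, R=1, W=2
[3] MUL needs rd=1 wr=1: FU; after: ALU=3 MUL=0 MEM=2 BR=0, R=1, W=2
[4] BR needs rd=0 wr=0: FU; after: ALU=3 MUL=0 MEM=2 BR=0, R=1, W=2
[5] ALU needs rd=2 wr=1: RD_PORT; after: ALU=3 MUL=0 MEM=2 BR=0, R=1, W=2

reason(slot 5) = RD_PORT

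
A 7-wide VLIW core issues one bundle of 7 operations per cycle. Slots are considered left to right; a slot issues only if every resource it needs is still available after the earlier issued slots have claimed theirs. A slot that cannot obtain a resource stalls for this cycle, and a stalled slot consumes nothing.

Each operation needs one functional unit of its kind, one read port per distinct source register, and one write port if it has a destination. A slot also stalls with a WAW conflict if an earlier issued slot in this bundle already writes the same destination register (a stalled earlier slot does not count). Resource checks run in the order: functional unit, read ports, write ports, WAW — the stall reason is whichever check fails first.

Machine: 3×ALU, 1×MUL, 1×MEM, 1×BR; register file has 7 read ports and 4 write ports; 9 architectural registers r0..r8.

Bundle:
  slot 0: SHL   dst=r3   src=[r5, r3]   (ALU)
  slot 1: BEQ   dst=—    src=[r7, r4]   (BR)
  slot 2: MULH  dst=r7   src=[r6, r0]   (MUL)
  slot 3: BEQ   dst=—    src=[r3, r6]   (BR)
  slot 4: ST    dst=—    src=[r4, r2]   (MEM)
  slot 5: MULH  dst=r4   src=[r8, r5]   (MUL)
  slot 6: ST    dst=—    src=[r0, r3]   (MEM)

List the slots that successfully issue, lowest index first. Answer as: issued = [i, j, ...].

issued = [0, 1, 2]

slot 0 (ALU): ISSUE — free A2,Mu1,Ld1,B1 rp5 wp3
slot 1 (BR): ISSUE — free A2,Mu1,Ld1,B0 rp3 wp3
slot 2 (MUL): ISSUE — free A2,Mu0,Ld1,B0 rp1 wp2
slot 3 (BR): stall FU — free A2,Mu0,Ld1,B0 rp1 wp2
slot 4 (MEM): stall RD_PORT — free A2,Mu0,Ld1,B0 rp1 wp2
slot 5 (MUL): stall FU — free A2,Mu0,Ld1,B0 rp1 wp2
slot 6 (MEM): stall RD_PORT — free A2,Mu0,Ld1,B0 rp1 wp2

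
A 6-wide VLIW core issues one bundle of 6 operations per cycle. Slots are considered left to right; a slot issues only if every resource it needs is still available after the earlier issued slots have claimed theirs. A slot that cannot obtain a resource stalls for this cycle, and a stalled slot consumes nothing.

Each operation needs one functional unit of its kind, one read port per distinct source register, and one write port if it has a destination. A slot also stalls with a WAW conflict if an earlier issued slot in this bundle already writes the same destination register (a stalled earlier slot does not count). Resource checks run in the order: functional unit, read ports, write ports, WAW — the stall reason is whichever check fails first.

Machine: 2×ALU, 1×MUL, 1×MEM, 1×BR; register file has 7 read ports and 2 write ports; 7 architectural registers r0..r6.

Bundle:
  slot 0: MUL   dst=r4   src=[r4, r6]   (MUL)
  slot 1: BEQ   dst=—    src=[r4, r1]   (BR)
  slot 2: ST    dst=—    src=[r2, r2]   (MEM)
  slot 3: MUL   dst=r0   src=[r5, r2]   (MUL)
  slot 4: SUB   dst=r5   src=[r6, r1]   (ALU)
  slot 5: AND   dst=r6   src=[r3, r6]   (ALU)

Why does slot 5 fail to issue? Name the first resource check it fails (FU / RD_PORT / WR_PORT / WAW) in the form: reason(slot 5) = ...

  0. MUL→r4 ⇒ go  {2A/0Mu/1Ld/1B | 5r 1w}
  1. BR ⇒ go  {2A/0Mu/1Ld/0B | 3r 1w}
  2. MEM ⇒ go  {2A/0Mu/0Ld/0B | 2r 1w}
  3. MUL→r0 ⇒ no(FU)  {2A/0Mu/0Ld/0B | 2r 1w}
  4. ALU→r5 ⇒ go  {1A/0Mu/0Ld/0B | 0r 0w}
  5. ALU→r6 ⇒ no(RD_PORT)  {1A/0Mu/0Ld/0B | 0r 0w}

reason(slot 5) = RD_PORT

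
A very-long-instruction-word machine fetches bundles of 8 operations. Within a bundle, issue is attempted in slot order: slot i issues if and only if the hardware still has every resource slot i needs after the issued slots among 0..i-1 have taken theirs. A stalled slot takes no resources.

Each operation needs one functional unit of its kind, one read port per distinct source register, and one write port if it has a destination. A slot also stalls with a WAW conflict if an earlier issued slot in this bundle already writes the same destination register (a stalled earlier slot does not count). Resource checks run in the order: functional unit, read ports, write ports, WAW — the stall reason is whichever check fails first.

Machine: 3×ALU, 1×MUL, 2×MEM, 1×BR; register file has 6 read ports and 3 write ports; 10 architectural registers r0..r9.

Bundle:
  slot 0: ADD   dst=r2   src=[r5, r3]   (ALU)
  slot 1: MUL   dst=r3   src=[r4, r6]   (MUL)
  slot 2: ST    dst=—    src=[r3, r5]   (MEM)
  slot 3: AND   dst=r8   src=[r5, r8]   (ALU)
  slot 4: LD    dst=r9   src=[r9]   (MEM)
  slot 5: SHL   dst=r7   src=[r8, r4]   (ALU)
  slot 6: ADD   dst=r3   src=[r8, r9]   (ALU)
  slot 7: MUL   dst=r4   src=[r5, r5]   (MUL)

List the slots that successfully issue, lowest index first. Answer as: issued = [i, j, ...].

[0] ALU needs rd=2 wr=1: ok; after: ALU=2 MUL=1 MEM=2 BR=1, R=4, W=2
[1] MUL needs rd=2 wr=1: ok; after: ALU=2 MUL=0 MEM=2 BR=1, R=2, W=1
[2] MEM needs rd=2 wr=0: ok; after: ALU=2 MUL=0 MEM=1 BR=1, R=0, W=1
[3] ALU needs rd=2 wr=1: RD_PORT; after: ALU=2 MUL=0 MEM=1 BR=1, R=0, W=1
[4] MEM needs rd=1 wr=1: RD_PORT; after: ALU=2 MUL=0 MEM=1 BR=1, R=0, W=1
[5] ALU needs rd=2 wr=1: RD_PORT; after: ALU=2 MUL=0 MEM=1 BR=1, R=0, W=1
[6] ALU needs rd=2 wr=1: RD_PORT; after: ALU=2 MUL=0 MEM=1 BR=1, R=0, W=1
[7] MUL needs rd=1 wr=1: FU; after: ALU=2 MUL=0 MEM=1 BR=1, R=0, W=1

issued = [0, 1, 2]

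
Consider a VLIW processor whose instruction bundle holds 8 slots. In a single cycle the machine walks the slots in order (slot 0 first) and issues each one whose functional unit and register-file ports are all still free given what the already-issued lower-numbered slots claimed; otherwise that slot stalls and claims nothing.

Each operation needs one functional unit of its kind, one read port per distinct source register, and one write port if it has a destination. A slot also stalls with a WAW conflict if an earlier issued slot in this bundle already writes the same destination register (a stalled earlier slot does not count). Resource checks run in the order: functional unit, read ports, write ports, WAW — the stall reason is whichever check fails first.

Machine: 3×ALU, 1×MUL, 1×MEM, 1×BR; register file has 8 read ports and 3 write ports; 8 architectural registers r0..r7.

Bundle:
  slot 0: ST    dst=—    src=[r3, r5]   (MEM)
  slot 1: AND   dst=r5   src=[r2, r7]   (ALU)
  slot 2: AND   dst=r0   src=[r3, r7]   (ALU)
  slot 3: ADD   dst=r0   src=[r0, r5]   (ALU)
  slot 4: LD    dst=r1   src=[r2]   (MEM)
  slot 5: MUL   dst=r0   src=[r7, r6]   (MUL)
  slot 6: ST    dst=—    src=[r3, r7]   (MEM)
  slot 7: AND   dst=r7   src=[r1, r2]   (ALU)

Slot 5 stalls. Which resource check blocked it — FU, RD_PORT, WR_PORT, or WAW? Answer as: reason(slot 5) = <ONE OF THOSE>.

#0 MEM src=r3,r5 dispatched  <A:3 Mu:1 Ld:0 B:1 rd:6 wr:3>
#1 ALU src=r2,r7 dispatched  <A:2 Mu:1 Ld:0 B:1 rd:4 wr:2>
#2 ALU src=r3,r7 dispatched  <A:1 Mu:1 Ld:0 B:1 rd:2 wr:1>
#3 ALU src=r0,r5 held:WAW  <A:1 Mu:1 Ld:0 B:1 rd:2 wr:1>
#4 MEM src=r2 held:FU  <A:1 Mu:1 Ld:0 B:1 rd:2 wr:1>
#5 MUL src=r7,r6 held:WAW  <A:1 Mu:1 Ld:0 B:1 rd:2 wr:1>
#6 MEM src=r3,r7 held:FU  <A:1 Mu:1 Ld:0 B:1 rd:2 wr:1>
#7 ALU src=r1,r2 dispatched  <A:0 Mu:1 Ld:0 B:1 rd:0 wr:0>

reason(slot 5) = WAW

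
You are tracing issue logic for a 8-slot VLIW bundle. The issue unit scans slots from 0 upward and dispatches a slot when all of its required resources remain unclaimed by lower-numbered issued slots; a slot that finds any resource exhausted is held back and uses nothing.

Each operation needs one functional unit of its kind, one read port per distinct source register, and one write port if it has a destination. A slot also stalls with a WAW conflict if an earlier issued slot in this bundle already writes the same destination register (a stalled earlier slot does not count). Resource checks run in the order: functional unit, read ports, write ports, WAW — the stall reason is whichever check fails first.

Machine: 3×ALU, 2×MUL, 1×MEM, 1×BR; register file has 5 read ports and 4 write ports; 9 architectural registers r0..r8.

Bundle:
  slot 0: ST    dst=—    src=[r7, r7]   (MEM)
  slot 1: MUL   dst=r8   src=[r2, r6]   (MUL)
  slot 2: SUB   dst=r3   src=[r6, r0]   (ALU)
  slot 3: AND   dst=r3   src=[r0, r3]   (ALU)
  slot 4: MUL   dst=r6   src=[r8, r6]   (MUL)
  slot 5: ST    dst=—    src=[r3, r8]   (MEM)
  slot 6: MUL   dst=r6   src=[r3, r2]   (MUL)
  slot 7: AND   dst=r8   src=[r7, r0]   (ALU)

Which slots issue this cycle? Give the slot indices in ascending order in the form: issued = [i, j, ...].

issued = [0, 1, 2]

slot 0 (MEM): ISSUE — free A3,Mu2,Ld0,B1 rp4 wp4
slot 1 (MUL): ISSUE — free A3,Mu1,Ld0,B1 rp2 wp3
slot 2 (ALU): ISSUE — free A2,Mu1,Ld0,B1 rp0 wp2
slot 3 (ALU): stall RD_PORT — free A2,Mu1,Ld0,B1 rp0 wp2
slot 4 (MUL): stall RD_PORT — free A2,Mu1,Ld0,B1 rp0 wp2
slot 5 (MEM): stall FU — free A2,Mu1,Ld0,B1 rp0 wp2
slot 6 (MUL): stall RD_PORT — free A2,Mu1,Ld0,B1 rp0 wp2
slot 7 (ALU): stall RD_PORT — free A2,Mu1,Ld0,B1 rp0 wp2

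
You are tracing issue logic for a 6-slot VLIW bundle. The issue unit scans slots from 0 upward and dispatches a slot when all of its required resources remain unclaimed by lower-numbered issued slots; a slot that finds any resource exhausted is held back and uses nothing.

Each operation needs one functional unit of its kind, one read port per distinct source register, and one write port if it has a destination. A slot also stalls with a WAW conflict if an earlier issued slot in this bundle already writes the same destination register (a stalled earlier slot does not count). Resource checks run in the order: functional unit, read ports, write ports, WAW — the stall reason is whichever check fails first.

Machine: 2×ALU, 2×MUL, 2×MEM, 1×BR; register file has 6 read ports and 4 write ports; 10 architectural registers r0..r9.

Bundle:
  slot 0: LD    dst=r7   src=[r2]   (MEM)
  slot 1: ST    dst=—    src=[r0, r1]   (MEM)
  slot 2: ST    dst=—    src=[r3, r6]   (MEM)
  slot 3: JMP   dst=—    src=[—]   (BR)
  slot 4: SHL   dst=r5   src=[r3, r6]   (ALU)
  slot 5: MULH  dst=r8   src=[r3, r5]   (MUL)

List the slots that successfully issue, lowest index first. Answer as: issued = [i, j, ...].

issued = [0, 1, 3, 4]

#0 MEM src=r2 dispatched  <A:2 Mu:2 Ld:1 B:1 rd:5 wr:3>
#1 MEM src=r0,r1 dispatched  <A:2 Mu:2 Ld:0 B:1 rd:3 wr:3>
#2 MEM src=r3,r6 held:FU  <A:2 Mu:2 Ld:0 B:1 rd:3 wr:3>
#3 BR src=- dispatched  <A:2 Mu:2 Ld:0 B:0 rd:3 wr:3>
#4 ALU src=r3,r6 dispatched  <A:1 Mu:2 Ld:0 B:0 rd:1 wr:2>
#5 MUL src=r3,r5 held:RD_PORT  <A:1 Mu:2 Ld:0 B:0 rd:1 wr:2>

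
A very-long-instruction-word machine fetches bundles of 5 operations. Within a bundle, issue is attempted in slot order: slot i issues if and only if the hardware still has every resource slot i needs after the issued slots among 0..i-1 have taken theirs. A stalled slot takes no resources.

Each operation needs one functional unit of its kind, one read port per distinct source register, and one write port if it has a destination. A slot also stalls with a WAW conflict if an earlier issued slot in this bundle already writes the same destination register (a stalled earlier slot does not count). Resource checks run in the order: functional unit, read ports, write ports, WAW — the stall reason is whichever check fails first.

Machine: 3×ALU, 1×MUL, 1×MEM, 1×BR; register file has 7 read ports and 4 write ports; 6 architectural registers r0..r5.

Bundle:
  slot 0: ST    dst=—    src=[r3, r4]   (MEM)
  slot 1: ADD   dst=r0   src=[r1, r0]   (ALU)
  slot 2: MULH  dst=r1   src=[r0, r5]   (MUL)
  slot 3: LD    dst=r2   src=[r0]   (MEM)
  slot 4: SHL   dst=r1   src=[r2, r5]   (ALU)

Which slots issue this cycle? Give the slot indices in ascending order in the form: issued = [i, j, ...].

  0. MEM ⇒ go  {3A/1Mu/0Ld/1B | 5r 4w}
  1. ALU→r0 ⇒ go  {2A/1Mu/0Ld/1B | 3r 3w}
  2. MUL→r1 ⇒ go  {2A/0Mu/0Ld/1B | 1r 2w}
  3. MEM→r2 ⇒ no(FU)  {2A/0Mu/0Ld/1B | 1r 2w}
  4. ALU→r1 ⇒ no(RD_PORT)  {2A/0Mu/0Ld/1B | 1r 2w}

issued = [0, 1, 2]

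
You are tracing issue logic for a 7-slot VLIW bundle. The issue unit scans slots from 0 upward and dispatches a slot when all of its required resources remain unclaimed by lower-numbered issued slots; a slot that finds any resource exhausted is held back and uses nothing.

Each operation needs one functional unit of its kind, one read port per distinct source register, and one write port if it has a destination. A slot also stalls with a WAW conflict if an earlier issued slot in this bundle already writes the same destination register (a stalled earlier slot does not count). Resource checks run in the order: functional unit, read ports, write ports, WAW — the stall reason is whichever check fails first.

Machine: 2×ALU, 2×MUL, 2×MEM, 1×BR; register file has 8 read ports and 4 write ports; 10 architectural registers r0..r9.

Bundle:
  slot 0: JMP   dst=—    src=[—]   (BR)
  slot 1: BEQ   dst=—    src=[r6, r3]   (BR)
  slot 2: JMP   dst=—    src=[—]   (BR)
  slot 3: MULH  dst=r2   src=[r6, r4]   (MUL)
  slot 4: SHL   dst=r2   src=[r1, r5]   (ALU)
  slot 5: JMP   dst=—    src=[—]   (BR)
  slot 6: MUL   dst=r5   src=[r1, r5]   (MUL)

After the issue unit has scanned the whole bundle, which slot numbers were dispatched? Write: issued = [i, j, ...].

  0. BR ⇒ go  {2A/2Mu/2Ld/0B | 8r 4w}
  1. BR ⇒ no(FU)  {2A/2Mu/2Ld/0B | 8r 4w}
  2. BR ⇒ no(FU)  {2A/2Mu/2Ld/0B | 8r 4w}
  3. MUL→r2 ⇒ go  {2A/1Mu/2Ld/0B | 6r 3w}
  4. ALU→r2 ⇒ no(WAW)  {2A/1Mu/2Ld/0B | 6r 3w}
  5. BR ⇒ no(FU)  {2A/1Mu/2Ld/0B | 6r 3w}
  6. MUL→r5 ⇒ go  {2A/0Mu/2Ld/0B | 4r 2w}

issued = [0, 3, 6]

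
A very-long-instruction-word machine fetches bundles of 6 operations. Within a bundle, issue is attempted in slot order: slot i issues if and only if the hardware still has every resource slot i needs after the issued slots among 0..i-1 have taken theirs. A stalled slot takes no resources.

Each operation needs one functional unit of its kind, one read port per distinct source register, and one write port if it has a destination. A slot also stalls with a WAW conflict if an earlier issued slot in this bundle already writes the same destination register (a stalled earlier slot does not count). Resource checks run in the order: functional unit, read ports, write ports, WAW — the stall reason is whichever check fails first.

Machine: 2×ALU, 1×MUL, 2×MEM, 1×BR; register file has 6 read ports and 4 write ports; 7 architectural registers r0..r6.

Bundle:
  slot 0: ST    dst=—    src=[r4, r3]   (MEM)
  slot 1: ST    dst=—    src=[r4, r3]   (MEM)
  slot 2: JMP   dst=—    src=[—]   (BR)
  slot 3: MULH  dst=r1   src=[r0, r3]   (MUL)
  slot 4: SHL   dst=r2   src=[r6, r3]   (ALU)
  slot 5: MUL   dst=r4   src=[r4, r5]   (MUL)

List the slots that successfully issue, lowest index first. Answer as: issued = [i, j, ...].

issued = [0, 1, 2, 3]

[0] MEM needs rd=2 wr=0: ok; after: ALU=2 MUL=1 MEM=1 BR=1, R=4, W=4
[1] MEM needs rd=2 wr=0: ok; after: ALU=2 MUL=1 MEM=0 BR=1, R=2, W=4
[2] BR needs rd=0 wr=0: ok; after: ALU=2 MUL=1 MEM=0 BR=0, R=2, W=4
[3] MUL needs rd=2 wr=1: ok; after: ALU=2 MUL=0 MEM=0 BR=0, R=0, W=3
[4] ALU needs rd=2 wr=1: RD_PORT; after: ALU=2 MUL=0 MEM=0 BR=0, R=0, W=3
[5] MUL needs rd=2 wr=1: FU; after: ALU=2 MUL=0 MEM=0 BR=0, R=0, W=3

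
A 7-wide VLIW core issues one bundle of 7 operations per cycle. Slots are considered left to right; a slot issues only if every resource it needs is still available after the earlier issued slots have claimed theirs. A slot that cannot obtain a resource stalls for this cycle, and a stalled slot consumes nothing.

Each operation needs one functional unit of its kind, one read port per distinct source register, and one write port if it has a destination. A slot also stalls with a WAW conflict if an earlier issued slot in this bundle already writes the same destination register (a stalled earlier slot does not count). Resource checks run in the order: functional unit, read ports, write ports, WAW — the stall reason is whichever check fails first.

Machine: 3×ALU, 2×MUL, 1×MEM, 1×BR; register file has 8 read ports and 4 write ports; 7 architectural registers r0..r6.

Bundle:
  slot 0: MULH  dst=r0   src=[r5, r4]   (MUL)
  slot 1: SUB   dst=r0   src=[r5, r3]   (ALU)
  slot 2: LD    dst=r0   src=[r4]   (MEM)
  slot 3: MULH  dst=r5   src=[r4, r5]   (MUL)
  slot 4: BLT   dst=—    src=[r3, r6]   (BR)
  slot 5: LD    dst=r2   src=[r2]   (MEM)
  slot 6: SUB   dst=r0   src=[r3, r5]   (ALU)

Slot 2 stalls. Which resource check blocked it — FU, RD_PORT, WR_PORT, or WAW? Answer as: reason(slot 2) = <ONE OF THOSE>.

(0) want 1×MUL +2rd +1wr — yes → AL3|MU1|ME1|BR1|rd6|wr3
(1) want 1×ALU +2rd +1wr — WAW → AL3|MU1|ME1|BR1|rd6|wr3
(2) want 1×MEM +1rd +1wr — WAW → AL3|MU1|ME1|BR1|rd6|wr3
(3) want 1×MUL +2rd +1wr — yes → AL3|MU0|ME1|BR1|rd4|wr2
(4) want 1×BR +2rd +0wr — yes → AL3|MU0|ME1|BR0|rd2|wr2
(5) want 1×MEM +1rd +1wr — yes → AL3|MU0|ME0|BR0|rd1|wr1
(6) want 1×ALU +2rd +1wr — RD_PORT → AL3|MU0|ME0|BR0|rd1|wr1

reason(slot 2) = WAW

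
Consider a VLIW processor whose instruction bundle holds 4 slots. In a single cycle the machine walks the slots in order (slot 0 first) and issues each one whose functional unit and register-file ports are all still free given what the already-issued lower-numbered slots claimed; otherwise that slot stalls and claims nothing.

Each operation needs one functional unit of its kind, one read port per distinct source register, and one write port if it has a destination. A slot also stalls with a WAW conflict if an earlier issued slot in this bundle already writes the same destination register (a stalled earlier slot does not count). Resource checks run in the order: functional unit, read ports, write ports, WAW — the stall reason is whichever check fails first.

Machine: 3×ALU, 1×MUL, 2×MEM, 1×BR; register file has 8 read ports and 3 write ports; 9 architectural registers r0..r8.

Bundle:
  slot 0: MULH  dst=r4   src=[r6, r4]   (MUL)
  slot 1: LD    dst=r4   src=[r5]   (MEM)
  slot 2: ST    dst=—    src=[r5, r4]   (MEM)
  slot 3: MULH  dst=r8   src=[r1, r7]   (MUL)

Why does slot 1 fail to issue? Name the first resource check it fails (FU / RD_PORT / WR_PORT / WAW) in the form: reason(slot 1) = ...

#0 MUL src=r6,r4 dispatched  <A:3 Mu:0 Ld:2 B:1 rd:6 wr:2>
#1 MEM src=r5 held:WAW  <A:3 Mu:0 Ld:2 B:1 rd:6 wr:2>
#2 MEM src=r5,r4 dispatched  <A:3 Mu:0 Ld:1 B:1 rd:4 wr:2>
#3 MUL src=r1,r7 held:FU  <A:3 Mu:0 Ld:1 B:1 rd:4 wr:2>

reason(slot 1) = WAW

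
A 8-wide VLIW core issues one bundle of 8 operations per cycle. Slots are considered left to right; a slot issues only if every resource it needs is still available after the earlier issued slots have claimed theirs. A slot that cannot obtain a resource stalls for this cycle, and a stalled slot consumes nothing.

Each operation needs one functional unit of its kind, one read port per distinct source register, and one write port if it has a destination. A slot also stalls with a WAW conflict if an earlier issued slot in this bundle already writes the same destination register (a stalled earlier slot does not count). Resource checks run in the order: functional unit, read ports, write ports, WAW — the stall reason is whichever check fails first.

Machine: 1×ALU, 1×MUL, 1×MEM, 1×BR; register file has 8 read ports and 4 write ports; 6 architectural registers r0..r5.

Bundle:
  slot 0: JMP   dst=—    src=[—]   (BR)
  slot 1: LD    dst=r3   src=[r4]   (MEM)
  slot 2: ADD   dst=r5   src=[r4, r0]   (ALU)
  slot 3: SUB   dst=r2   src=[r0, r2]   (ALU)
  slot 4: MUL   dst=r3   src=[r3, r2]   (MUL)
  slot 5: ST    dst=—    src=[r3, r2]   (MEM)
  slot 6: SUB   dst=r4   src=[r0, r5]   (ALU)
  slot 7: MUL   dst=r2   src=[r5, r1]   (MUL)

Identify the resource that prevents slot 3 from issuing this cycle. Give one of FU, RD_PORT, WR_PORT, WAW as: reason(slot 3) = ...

reason(slot 3) = FU

[0] BR needs rd=0 wr=0: ok; after: ALU=1 MUL=1 MEM=1 BR=0, R=8, W=4
[1] MEM needs rd=1 wr=1: ok; after: ALU=1 MUL=1 MEM=0 BR=0, R=7, W=3
[2] ALU needs rd=2 wr=1: ok; after: ALU=0 MUL=1 MEM=0 BR=0, R=5, W=2
[3] ALU needs rd=2 wr=1: FU; after: ALU=0 MUL=1 MEM=0 BR=0, R=5, W=2
[4] MUL needs rd=2 wr=1: WAW; after: ALU=0 MUL=1 MEM=0 BR=0, R=5, W=2
[5] MEM needs rd=2 wr=0: FU; after: ALU=0 MUL=1 MEM=0 BR=0, R=5, W=2
[6] ALU needs rd=2 wr=1: FU; after: ALU=0 MUL=1 MEM=0 BR=0, R=5, W=2
[7] MUL needs rd=2 wr=1: ok; after: ALU=0 MUL=0 MEM=0 BR=0, R=3, W=1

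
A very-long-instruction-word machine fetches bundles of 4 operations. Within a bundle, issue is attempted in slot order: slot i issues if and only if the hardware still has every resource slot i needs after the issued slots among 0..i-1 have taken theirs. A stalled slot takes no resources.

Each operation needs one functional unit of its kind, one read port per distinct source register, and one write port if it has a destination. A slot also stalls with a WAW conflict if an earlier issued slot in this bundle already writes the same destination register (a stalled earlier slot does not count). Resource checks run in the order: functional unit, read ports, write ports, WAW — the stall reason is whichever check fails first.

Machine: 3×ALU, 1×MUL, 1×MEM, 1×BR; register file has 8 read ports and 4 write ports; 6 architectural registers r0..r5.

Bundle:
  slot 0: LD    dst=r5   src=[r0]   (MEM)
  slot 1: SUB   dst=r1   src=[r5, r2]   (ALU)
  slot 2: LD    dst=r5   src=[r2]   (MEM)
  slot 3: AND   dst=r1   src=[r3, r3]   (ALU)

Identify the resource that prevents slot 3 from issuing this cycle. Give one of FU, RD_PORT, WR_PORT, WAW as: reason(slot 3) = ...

reason(slot 3) = WAW

  0. MEM→r5 ⇒ go  {3A/1Mu/0Ld/1B | 7r 3w}
  1. ALU→r1 ⇒ go  {2A/1Mu/0Ld/1B | 5r 2w}
  2. MEM→r5 ⇒ no(FU)  {2A/1Mu/0Ld/1B | 5r 2w}
  3. ALU→r1 ⇒ no(WAW)  {2A/1Mu/0Ld/1B | 5r 2w}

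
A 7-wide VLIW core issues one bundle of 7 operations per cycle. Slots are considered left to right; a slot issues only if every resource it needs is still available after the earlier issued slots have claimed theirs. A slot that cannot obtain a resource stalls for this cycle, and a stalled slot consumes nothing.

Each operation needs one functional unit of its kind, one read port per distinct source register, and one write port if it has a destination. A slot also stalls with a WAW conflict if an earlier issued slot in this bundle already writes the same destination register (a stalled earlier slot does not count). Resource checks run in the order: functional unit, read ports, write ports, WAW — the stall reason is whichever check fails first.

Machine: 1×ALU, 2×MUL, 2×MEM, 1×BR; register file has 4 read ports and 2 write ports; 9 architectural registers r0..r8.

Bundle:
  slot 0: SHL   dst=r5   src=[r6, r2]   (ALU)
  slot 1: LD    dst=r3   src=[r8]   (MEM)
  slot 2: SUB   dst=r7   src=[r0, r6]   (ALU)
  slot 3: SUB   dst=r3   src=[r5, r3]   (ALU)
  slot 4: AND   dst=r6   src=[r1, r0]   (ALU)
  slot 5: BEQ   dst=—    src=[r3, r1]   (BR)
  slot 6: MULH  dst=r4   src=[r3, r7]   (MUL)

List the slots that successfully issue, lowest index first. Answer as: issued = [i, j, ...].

  0. ALU→r5 ⇒ go  {0A/2Mu/2Ld/1B | 2r 1w}
  1. MEM→r3 ⇒ go  {0A/2Mu/1Ld/1B | 1r 0w}
  2. ALU→r7 ⇒ no(FU)  {0A/2Mu/1Ld/1B | 1r 0w}
  3. ALU→r3 ⇒ no(FU)  {0A/2Mu/1Ld/1B | 1r 0w}
  4. ALU→r6 ⇒ no(FU)  {0A/2Mu/1Ld/1B | 1r 0w}
  5. BR ⇒ no(RD_PORT)  {0A/2Mu/1Ld/1B | 1r 0w}
  6. MUL→r4 ⇒ no(RD_PORT)  {0A/2Mu/1Ld/1B | 1r 0w}

issued = [0, 1]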